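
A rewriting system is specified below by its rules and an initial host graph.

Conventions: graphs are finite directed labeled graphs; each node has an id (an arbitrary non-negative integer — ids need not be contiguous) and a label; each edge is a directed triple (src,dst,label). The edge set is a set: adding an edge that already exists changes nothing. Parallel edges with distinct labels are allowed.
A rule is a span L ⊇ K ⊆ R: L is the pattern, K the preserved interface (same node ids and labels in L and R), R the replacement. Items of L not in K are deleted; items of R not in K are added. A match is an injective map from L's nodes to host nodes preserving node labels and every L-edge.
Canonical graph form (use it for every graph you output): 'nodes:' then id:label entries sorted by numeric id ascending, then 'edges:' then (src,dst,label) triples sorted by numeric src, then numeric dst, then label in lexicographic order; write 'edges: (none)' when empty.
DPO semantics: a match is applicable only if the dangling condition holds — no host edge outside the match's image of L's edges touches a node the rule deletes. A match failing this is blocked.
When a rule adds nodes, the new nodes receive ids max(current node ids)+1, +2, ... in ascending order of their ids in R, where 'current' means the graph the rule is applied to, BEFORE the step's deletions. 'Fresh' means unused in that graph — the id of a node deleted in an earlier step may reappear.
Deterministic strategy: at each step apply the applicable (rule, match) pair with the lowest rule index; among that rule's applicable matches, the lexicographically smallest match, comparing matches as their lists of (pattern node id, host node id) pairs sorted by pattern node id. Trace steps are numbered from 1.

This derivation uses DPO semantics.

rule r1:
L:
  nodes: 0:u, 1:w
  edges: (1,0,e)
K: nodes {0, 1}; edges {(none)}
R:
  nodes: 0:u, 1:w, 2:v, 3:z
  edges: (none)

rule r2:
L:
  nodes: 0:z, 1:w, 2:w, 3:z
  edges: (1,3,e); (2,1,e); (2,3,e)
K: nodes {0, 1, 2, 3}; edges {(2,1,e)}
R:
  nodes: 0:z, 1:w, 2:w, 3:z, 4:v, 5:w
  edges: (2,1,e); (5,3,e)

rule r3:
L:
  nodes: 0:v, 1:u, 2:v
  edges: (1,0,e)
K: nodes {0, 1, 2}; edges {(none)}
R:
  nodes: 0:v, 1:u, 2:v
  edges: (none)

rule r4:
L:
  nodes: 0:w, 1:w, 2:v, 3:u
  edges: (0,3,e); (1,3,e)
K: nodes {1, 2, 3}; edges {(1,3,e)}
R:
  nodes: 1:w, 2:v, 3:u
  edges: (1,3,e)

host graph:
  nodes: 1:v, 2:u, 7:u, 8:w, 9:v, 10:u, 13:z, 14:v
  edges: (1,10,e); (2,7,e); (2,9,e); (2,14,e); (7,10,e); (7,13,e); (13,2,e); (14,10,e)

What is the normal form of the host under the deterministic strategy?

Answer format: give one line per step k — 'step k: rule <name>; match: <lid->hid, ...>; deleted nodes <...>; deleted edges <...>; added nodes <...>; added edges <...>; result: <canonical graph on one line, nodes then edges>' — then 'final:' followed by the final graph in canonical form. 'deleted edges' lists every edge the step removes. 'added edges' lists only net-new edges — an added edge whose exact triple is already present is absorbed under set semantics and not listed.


step 1: rule r3; match: 0->9, 1->2, 2->1; deleted nodes (none); deleted edges (2,9,e); added nodes (none); added edges (none); result: nodes: 1:v, 2:u, 7:u, 8:w, 9:v, 10:u, 13:z, 14:v edges: (1,10,e); (2,7,e); (2,14,e); (7,10,e); (7,13,e); (13,2,e); (14,10,e)
step 2: rule r3; match: 0->14, 1->2, 2->1; deleted nodes (none); deleted edges (2,14,e); added nodes (none); added edges (none); result: nodes: 1:v, 2:u, 7:u, 8:w, 9:v, 10:u, 13:z, 14:v edges: (1,10,e); (2,7,e); (7,10,e); (7,13,e); (13,2,e); (14,10,e)
final:
nodes: 1:v, 2:u, 7:u, 8:w, 9:v, 10:u, 13:z, 14:v
edges: (1,10,e); (2,7,e); (7,10,e); (7,13,e); (13,2,e); (14,10,e)


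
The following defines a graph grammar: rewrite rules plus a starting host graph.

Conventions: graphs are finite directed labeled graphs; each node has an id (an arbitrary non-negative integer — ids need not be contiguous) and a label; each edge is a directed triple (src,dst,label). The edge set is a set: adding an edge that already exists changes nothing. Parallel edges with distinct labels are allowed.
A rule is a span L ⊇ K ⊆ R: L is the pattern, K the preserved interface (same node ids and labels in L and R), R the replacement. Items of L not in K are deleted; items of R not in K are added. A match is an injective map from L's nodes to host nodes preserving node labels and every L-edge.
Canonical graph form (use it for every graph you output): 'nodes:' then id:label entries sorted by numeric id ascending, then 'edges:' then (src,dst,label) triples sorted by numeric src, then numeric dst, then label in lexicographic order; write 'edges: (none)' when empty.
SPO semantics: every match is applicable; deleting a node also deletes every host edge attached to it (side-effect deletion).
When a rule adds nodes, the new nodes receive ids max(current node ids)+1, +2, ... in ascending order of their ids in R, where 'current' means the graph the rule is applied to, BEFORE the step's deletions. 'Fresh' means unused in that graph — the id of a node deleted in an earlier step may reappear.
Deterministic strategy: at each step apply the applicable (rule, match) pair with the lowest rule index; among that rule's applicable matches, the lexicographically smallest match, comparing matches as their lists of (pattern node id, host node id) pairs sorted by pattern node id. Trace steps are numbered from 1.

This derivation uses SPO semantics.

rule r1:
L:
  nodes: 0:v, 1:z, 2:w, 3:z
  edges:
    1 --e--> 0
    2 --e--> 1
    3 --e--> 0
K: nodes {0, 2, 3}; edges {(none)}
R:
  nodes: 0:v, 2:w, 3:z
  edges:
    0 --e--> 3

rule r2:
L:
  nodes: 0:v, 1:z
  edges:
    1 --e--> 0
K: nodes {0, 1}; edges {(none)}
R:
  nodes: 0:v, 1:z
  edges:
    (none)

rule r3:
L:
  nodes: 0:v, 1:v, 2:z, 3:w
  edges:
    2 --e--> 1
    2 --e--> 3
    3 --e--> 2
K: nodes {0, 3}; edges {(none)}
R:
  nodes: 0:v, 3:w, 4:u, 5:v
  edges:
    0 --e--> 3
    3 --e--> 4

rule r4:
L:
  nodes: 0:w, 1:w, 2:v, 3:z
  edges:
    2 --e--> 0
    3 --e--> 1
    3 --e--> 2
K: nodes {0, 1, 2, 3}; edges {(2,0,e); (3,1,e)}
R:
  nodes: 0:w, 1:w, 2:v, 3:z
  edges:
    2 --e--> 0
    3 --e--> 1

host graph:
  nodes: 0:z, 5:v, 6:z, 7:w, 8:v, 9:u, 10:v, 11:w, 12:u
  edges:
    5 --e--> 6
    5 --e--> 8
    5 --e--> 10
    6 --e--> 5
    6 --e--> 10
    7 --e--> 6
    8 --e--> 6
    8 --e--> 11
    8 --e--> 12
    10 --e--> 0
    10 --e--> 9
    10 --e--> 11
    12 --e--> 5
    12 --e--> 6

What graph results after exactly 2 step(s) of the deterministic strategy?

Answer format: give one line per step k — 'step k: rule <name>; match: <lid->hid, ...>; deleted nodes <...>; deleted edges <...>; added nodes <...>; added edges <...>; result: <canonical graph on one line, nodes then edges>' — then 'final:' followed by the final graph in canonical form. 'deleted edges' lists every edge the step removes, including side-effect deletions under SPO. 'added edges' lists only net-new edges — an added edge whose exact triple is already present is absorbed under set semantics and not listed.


step 1: rule r2; match: 0->5, 1->6; deleted nodes (none); deleted edges (6,5,e); added nodes (none); added edges (none); result: nodes: 0:z, 5:v, 6:z, 7:w, 8:v, 9:u, 10:v, 11:w, 12:u edges: (5,6,e); (5,8,e); (5,10,e); (6,10,e); (7,6,e); (8,6,e); (8,11,e); (8,12,e); (10,0,e); (10,9,e); (10,11,e); (12,5,e); (12,6,e)
step 2: rule r2; match: 0->10, 1->6; deleted nodes (none); deleted edges (6,10,e); added nodes (none); added edges (none); result: nodes: 0:z, 5:v, 6:z, 7:w, 8:v, 9:u, 10:v, 11:w, 12:u edges: (5,6,e); (5,8,e); (5,10,e); (7,6,e); (8,6,e); (8,11,e); (8,12,e); (10,0,e); (10,9,e); (10,11,e); (12,5,e); (12,6,e)
final:
nodes: 0:z, 5:v, 6:z, 7:w, 8:v, 9:u, 10:v, 11:w, 12:u
edges: (5,6,e); (5,8,e); (5,10,e); (7,6,e); (8,6,e); (8,11,e); (8,12,e); (10,0,e); (10,9,e); (10,11,e); (12,5,e); (12,6,e)


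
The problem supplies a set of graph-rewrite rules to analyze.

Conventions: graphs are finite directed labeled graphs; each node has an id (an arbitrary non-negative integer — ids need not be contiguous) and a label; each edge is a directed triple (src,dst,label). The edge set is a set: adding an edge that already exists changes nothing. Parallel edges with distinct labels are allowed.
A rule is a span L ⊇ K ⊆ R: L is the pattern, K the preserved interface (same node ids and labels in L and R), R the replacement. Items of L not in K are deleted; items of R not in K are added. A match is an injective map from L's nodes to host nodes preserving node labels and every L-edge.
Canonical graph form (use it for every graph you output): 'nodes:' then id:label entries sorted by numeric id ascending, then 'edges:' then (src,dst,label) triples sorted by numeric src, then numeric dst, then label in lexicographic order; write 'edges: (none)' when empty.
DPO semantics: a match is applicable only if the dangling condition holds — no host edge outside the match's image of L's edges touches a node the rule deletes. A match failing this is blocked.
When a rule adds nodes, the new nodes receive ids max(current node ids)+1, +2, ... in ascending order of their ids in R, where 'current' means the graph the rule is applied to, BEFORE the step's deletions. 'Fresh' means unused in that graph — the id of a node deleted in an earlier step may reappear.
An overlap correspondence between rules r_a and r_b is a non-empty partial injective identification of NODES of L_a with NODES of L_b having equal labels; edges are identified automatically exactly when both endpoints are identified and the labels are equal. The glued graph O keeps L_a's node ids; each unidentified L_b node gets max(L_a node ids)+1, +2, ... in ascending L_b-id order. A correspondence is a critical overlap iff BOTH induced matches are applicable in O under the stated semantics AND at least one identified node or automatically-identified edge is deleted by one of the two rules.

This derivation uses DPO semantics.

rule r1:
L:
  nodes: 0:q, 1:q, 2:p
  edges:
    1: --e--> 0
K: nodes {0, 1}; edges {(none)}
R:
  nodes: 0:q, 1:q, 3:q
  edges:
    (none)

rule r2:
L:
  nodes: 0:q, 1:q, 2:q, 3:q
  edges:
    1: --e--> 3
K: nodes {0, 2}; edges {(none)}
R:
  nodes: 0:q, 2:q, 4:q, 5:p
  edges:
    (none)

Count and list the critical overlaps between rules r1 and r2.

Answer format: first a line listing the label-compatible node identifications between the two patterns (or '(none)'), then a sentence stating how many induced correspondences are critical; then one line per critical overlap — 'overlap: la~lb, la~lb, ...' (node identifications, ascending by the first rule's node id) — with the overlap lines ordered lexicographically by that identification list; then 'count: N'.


label-compatible node identifications between L(r1) and L(r2): 0~0, 0~1, 0~2, 0~3, 1~0, 1~1, 1~2, 1~3
1 of the induced correspondences is a critical overlap of r1 and r2.
overlap: 0~3, 1~1
count: 1


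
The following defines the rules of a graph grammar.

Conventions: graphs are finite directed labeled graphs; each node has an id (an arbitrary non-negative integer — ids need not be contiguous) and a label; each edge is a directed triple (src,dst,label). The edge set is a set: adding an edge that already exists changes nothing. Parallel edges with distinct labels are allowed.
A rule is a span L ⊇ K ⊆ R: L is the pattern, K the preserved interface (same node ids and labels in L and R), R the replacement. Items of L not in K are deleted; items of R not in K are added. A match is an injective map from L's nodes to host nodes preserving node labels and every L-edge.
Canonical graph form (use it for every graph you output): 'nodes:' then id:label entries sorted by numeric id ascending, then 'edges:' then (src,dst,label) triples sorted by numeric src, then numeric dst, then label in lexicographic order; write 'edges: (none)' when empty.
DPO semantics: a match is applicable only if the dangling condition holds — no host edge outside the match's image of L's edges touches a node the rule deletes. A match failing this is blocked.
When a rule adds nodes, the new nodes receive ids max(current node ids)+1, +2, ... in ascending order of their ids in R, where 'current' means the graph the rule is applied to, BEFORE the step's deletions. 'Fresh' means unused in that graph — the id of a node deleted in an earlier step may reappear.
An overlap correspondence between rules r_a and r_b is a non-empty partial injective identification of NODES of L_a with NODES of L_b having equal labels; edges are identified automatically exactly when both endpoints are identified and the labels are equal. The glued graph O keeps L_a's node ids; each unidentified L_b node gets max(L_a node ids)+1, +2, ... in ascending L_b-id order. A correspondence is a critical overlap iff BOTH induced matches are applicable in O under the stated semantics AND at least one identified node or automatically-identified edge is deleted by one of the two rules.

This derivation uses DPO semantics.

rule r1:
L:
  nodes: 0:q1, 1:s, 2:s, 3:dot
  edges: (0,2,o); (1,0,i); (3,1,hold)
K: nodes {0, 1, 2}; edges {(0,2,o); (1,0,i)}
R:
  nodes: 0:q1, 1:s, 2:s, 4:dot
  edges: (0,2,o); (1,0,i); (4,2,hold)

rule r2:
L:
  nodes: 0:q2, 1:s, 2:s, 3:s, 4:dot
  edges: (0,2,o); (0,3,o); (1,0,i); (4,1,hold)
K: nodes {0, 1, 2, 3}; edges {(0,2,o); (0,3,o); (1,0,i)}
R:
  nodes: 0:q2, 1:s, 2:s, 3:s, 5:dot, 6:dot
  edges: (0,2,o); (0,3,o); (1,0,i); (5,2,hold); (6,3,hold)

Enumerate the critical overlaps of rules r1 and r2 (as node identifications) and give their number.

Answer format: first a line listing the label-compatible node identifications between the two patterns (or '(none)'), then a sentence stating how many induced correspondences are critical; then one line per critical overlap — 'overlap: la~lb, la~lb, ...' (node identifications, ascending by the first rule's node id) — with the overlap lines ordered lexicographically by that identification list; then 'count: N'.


label-compatible node identifications between L(r1) and L(r2): 1~1, 1~2, 1~3, 2~1, 2~2, 2~3, 3~4
3 of the induced correspondences are critical overlaps of r1 and r2.
overlap: 1~1, 2~2, 3~4
overlap: 1~1, 2~3, 3~4
overlap: 1~1, 3~4
count: 3


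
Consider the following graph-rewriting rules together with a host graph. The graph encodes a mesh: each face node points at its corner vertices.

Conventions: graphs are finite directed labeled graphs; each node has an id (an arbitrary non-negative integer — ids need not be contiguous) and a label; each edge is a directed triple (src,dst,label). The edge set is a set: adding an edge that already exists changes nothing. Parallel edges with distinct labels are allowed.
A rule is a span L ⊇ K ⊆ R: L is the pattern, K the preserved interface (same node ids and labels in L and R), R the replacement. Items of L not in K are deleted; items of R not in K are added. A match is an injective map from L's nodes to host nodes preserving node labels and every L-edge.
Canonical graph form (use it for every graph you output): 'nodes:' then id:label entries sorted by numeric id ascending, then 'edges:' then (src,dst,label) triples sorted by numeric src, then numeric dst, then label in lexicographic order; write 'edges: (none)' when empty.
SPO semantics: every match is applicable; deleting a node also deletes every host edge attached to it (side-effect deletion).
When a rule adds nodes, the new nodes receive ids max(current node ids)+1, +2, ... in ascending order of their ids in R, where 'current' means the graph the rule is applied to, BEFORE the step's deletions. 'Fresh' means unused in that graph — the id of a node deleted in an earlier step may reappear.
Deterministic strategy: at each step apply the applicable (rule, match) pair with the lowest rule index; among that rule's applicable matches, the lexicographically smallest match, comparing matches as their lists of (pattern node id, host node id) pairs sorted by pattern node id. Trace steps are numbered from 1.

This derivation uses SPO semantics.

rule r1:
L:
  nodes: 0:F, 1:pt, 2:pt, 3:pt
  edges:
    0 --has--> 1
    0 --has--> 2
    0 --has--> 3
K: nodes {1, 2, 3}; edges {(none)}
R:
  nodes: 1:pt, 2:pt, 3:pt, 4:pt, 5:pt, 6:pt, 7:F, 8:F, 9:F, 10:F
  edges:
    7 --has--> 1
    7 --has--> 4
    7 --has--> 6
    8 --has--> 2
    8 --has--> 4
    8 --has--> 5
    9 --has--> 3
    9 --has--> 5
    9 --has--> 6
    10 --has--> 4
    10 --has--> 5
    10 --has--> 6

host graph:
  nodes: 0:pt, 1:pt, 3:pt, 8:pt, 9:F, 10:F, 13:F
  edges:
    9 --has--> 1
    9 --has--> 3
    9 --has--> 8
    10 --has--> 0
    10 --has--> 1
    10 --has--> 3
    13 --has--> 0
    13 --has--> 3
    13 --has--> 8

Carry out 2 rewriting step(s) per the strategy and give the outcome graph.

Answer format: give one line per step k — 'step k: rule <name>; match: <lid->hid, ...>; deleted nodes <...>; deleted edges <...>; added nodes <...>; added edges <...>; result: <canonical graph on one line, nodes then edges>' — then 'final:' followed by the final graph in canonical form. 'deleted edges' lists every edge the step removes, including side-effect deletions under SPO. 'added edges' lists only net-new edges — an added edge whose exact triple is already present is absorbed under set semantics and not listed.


step 1: rule r1; match: 0->9, 1->1, 2->3, 3->8; deleted nodes 9; deleted edges (9,1,has); (9,3,has); (9,8,has); added nodes 14, 15, 16, 17, 18, 19, 20; added edges (17,1,has); (17,14,has); (17,16,has); (18,3,has); (18,14,has); (18,15,has); (19,8,has); (19,15,has); (19,16,has); (20,14,has); (20,15,has); (20,16,has); result: nodes: 0:pt, 1:pt, 3:pt, 8:pt, 10:F, 13:F, 14:pt, 15:pt, 16:pt, 17:F, 18:F, 19:F, 20:F edges: (10,0,has); (10,1,has); (10,3,has); (13,0,has); (13,3,has); (13,8,has); (17,1,has); (17,14,has); (17,16,has); (18,3,has); (18,14,has); (18,15,has); (19,8,has); (19,15,has); (19,16,has); (20,14,has); (20,15,has); (20,16,has)
step 2: rule r1; match: 0->10, 1->0, 2->1, 3->3; deleted nodes 10; deleted edges (10,0,has); (10,1,has); (10,3,has); added nodes 21, 22, 23, 24, 25, 26, 27; added edges (24,0,has); (24,21,has); (24,23,has); (25,1,has); (25,21,has); (25,22,has); (26,3,has); (26,22,has); (26,23,has); (27,21,has); (27,22,has); (27,23,has); result: nodes: 0:pt, 1:pt, 3:pt, 8:pt, 13:F, 14:pt, 15:pt, 16:pt, 17:F, 18:F, 19:F, 20:F, 21:pt, 22:pt, 23:pt, 24:F, 25:F, 26:F, 27:F edges: (13,0,has); (13,3,has); (13,8,has); (17,1,has); (17,14,has); (17,16,has); (18,3,has); (18,14,has); (18,15,has); (19,8,has); (19,15,has); (19,16,has); (20,14,has); (20,15,has); (20,16,has); (24,0,has); (24,21,has); (24,23,has); (25,1,has); (25,21,has); (25,22,has); (26,3,has); (26,22,has); (26,23,has); (27,21,has); (27,22,has); (27,23,has)
final:
nodes: 0:pt, 1:pt, 3:pt, 8:pt, 13:F, 14:pt, 15:pt, 16:pt, 17:F, 18:F, 19:F, 20:F, 21:pt, 22:pt, 23:pt, 24:F, 25:F, 26:F, 27:F
edges: (13,0,has); (13,3,has); (13,8,has); (17,1,has); (17,14,has); (17,16,has); (18,3,has); (18,14,has); (18,15,has); (19,8,has); (19,15,has); (19,16,has); (20,14,has); (20,15,has); (20,16,has); (24,0,has); (24,21,has); (24,23,has); (25,1,has); (25,21,has); (25,22,has); (26,3,has); (26,22,has); (26,23,has); (27,21,has); (27,22,has); (27,23,has)


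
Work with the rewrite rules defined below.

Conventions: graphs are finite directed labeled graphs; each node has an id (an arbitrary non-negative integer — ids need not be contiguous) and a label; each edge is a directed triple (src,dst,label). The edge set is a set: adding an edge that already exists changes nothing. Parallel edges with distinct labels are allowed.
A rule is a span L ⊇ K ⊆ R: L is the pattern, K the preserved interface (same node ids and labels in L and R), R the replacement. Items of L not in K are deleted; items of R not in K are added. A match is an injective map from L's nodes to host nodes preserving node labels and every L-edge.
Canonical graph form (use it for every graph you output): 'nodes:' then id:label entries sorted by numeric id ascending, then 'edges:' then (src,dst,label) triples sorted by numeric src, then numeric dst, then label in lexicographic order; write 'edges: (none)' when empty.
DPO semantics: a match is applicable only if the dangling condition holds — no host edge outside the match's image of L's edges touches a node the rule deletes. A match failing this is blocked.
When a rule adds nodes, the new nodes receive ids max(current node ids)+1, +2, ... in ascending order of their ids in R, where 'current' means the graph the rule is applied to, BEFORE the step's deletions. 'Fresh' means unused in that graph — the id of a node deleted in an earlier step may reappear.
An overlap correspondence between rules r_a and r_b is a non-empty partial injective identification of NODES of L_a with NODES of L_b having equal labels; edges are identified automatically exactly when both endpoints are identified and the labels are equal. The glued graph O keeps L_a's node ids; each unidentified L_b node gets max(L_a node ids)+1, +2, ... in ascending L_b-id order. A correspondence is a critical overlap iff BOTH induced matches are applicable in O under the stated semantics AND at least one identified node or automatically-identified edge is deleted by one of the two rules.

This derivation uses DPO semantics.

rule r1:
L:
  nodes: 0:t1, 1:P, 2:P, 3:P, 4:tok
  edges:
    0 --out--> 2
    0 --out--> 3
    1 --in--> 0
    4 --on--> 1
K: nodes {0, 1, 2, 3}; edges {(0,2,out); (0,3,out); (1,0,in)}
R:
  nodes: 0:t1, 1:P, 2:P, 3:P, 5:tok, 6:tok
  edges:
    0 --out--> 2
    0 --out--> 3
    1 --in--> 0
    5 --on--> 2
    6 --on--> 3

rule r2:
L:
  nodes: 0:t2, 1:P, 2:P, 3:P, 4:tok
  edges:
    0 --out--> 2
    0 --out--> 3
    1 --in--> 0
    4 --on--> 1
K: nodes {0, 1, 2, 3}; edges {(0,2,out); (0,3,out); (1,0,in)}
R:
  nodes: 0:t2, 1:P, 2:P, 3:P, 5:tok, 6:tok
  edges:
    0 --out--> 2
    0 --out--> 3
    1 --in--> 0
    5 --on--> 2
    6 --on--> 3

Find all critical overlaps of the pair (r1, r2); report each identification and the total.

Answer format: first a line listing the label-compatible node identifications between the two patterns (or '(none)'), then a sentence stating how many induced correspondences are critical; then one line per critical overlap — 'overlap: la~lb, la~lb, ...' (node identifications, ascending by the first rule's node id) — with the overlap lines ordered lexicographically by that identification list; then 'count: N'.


label-compatible node identifications between L(r1) and L(r2): 1~1, 1~2, 1~3, 2~1, 2~2, 2~3, 3~1, 3~2, 3~3, 4~4
7 of the induced correspondences are critical overlaps of r1 and r2.
overlap: 1~1, 2~2, 3~3, 4~4
overlap: 1~1, 2~2, 4~4
overlap: 1~1, 2~3, 3~2, 4~4
overlap: 1~1, 2~3, 4~4
overlap: 1~1, 3~2, 4~4
overlap: 1~1, 3~3, 4~4
overlap: 1~1, 4~4
count: 7


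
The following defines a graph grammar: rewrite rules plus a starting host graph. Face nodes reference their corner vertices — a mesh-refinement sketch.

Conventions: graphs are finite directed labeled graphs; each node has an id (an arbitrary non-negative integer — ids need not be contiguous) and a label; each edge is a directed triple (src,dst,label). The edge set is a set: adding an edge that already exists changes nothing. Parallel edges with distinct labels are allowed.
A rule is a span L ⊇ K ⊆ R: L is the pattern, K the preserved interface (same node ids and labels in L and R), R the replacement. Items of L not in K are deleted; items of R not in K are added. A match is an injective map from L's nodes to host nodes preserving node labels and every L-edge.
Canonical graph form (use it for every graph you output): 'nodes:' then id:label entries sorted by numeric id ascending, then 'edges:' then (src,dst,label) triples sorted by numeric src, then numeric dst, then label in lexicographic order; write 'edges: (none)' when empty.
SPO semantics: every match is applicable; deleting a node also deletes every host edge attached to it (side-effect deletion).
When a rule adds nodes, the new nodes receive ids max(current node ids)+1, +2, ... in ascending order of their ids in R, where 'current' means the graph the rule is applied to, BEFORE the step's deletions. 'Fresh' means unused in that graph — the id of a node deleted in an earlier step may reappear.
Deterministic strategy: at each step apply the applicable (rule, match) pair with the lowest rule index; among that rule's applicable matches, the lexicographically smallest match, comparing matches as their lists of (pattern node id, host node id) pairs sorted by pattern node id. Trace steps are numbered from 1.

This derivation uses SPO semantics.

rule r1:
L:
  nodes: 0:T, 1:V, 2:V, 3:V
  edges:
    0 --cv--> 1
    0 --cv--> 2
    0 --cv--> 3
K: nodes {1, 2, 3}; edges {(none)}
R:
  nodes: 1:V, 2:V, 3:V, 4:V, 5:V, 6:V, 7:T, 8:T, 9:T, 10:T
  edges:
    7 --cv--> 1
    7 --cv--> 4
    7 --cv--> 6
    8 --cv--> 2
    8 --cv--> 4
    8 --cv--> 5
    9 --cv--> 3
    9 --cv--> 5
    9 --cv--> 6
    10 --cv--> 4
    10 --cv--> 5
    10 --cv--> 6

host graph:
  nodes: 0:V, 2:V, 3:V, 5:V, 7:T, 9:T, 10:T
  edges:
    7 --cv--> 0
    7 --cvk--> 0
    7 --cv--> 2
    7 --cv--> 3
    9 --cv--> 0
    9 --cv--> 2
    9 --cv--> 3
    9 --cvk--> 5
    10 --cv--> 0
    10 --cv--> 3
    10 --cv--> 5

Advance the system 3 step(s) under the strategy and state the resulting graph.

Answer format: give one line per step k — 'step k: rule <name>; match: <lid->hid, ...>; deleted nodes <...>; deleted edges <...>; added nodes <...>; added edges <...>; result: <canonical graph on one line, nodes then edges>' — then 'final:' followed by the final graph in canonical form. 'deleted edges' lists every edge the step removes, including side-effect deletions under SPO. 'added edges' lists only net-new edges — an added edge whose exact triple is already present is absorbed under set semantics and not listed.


step 1: rule r1; match: 0->7, 1->0, 2->2, 3->3; deleted nodes 7; deleted edges (7,0,cv); (7,0,cvk); (7,2,cv); (7,3,cv); added nodes 11, 12, 13, 14, 15, 16, 17; added edges (14,0,cv); (14,11,cv); (14,13,cv); (15,2,cv); (15,11,cv); (15,12,cv); (16,3,cv); (16,12,cv); (16,13,cv); (17,11,cv); (17,12,cv); (17,13,cv); result: nodes: 0:V, 2:V, 3:V, 5:V, 9:T, 10:T, 11:V, 12:V, 13:V, 14:T, 15:T, 16:T, 17:T edges: (9,0,cv); (9,2,cv); (9,3,cv); (9,5,cvk); (10,0,cv); (10,3,cv); (10,5,cv); (14,0,cv); (14,11,cv); (14,13,cv); (15,2,cv); (15,11,cv); (15,12,cv); (16,3,cv); (16,12,cv); (16,13,cv); (17,11,cv); (17,12,cv); (17,13,cv)
step 2: rule r1; match: 0->9, 1->0, 2->2, 3->3; deleted nodes 9; deleted edges (9,0,cv); (9,2,cv); (9,3,cv); (9,5,cvk); added nodes 18, 19, 20, 21, 22, 23, 24; added edges (21,0,cv); (21,18,cv); (21,20,cv); (22,2,cv); (22,18,cv); (22,19,cv); (23,3,cv); (23,19,cv); (23,20,cv); (24,18,cv); (24,19,cv); (24,20,cv); result: nodes: 0:V, 2:V, 3:V, 5:V, 10:T, 11:V, 12:V, 13:V, 14:T, 15:T, 16:T, 17:T, 18:V, 19:V, 20:V, 21:T, 22:T, 23:T, 24:T edges: (10,0,cv); (10,3,cv); (10,5,cv); (14,0,cv); (14,11,cv); (14,13,cv); (15,2,cv); (15,11,cv); (15,12,cv); (16,3,cv); (16,12,cv); (16,13,cv); (17,11,cv); (17,12,cv); (17,13,cv); (21,0,cv); (21,18,cv); (21,20,cv); (22,2,cv); (22,18,cv); (22,19,cv); (23,3,cv); (23,19,cv); (23,20,cv); (24,18,cv); (24,19,cv); (24,20,cv)
step 3: rule r1; match: 0->10, 1->0, 2->3, 3->5; deleted nodes 10; deleted edges (10,0,cv); (10,3,cv); (10,5,cv); added nodes 25, 26, 27, 28, 29, 30, 31; added edges (28,0,cv); (28,25,cv); (28,27,cv); (29,3,cv); (29,25,cv); (29,26,cv); (30,5,cv); (30,26,cv); (30,27,cv); (31,25,cv); (31,26,cv); (31,27,cv); result: nodes: 0:V, 2:V, 3:V, 5:V, 11:V, 12:V, 13:V, 14:T, 15:T, 16:T, 17:T, 18:V, 19:V, 20:V, 21:T, 22:T, 23:T, 24:T, 25:V, 26:V, 27:V, 28:T, 29:T, 30:T, 31:T edges: (14,0,cv); (14,11,cv); (14,13,cv); (15,2,cv); (15,11,cv); (15,12,cv); (16,3,cv); (16,12,cv); (16,13,cv); (17,11,cv); (17,12,cv); (17,13,cv); (21,0,cv); (21,18,cv); (21,20,cv); (22,2,cv); (22,18,cv); (22,19,cv); (23,3,cv); (23,19,cv); (23,20,cv); (24,18,cv); (24,19,cv); (24,20,cv); (28,0,cv); (28,25,cv); (28,27,cv); (29,3,cv); (29,25,cv); (29,26,cv); (30,5,cv); (30,26,cv); (30,27,cv); (31,25,cv); (31,26,cv); (31,27,cv)
final:
nodes: 0:V, 2:V, 3:V, 5:V, 11:V, 12:V, 13:V, 14:T, 15:T, 16:T, 17:T, 18:V, 19:V, 20:V, 21:T, 22:T, 23:T, 24:T, 25:V, 26:V, 27:V, 28:T, 29:T, 30:T, 31:T
edges: (14,0,cv); (14,11,cv); (14,13,cv); (15,2,cv); (15,11,cv); (15,12,cv); (16,3,cv); (16,12,cv); (16,13,cv); (17,11,cv); (17,12,cv); (17,13,cv); (21,0,cv); (21,18,cv); (21,20,cv); (22,2,cv); (22,18,cv); (22,19,cv); (23,3,cv); (23,19,cv); (23,20,cv); (24,18,cv); (24,19,cv); (24,20,cv); (28,0,cv); (28,25,cv); (28,27,cv); (29,3,cv); (29,25,cv); (29,26,cv); (30,5,cv); (30,26,cv); (30,27,cv); (31,25,cv); (31,26,cv); (31,27,cv)


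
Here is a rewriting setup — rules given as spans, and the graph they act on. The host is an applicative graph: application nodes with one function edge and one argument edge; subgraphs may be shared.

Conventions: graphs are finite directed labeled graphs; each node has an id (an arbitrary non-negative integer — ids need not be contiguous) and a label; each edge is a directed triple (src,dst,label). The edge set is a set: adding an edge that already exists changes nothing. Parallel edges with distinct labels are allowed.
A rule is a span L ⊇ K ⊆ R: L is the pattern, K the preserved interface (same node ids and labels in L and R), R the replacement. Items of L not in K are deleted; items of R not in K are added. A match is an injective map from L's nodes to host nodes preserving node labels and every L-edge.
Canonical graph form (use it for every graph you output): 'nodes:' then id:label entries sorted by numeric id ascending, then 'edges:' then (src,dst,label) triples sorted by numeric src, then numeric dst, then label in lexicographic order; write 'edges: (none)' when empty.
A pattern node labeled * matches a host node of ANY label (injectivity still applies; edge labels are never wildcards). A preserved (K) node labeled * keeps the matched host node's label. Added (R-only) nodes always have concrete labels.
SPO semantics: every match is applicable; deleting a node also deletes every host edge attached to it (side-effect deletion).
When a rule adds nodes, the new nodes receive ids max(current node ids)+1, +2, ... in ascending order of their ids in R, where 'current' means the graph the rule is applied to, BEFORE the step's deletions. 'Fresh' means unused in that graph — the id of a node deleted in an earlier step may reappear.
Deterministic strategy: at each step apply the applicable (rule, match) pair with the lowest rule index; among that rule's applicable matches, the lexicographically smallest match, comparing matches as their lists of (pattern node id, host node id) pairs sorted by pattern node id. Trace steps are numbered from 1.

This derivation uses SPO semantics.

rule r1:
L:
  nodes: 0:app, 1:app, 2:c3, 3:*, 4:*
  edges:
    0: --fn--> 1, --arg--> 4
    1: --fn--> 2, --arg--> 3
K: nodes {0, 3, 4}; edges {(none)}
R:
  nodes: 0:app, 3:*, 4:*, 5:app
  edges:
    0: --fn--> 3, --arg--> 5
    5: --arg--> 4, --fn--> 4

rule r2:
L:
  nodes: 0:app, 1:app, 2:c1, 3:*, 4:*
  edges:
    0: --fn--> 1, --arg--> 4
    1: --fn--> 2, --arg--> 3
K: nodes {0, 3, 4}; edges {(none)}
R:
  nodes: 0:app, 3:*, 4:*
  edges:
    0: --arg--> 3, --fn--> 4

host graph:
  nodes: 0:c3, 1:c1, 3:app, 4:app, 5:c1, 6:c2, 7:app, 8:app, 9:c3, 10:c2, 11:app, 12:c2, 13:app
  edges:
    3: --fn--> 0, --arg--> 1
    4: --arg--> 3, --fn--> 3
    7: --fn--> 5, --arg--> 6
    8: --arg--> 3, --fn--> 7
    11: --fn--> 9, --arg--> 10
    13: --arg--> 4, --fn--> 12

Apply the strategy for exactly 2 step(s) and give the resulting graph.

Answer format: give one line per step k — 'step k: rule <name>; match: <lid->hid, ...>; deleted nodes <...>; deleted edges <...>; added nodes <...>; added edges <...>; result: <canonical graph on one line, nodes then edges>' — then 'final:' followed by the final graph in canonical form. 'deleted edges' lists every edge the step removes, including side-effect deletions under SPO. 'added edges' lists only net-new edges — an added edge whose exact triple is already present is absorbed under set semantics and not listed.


step 1: rule r2; match: 0->8, 1->7, 2->5, 3->6, 4->3; deleted nodes 5, 7; deleted edges (7,5,fn); (7,6,arg); (8,3,arg); (8,7,fn); added nodes (none); added edges (8,3,fn); (8,6,arg); result: nodes: 0:c3, 1:c1, 3:app, 4:app, 6:c2, 8:app, 9:c3, 10:c2, 11:app, 12:c2, 13:app edges: (3,0,fn); (3,1,arg); (4,3,arg); (4,3,fn); (8,3,fn); (8,6,arg); (11,9,fn); (11,10,arg); (13,4,arg); (13,12,fn)
step 2: rule r1; match: 0->8, 1->3, 2->0, 3->1, 4->6; deleted nodes 0, 3; deleted edges (3,0,fn); (3,1,arg); (4,3,arg); (4,3,fn); (8,3,fn); (8,6,arg); added nodes 14; added edges (8,1,fn); (8,14,arg); (14,6,arg); (14,6,fn); result: nodes: 1:c1, 4:app, 6:c2, 8:app, 9:c3, 10:c2, 11:app, 12:c2, 13:app, 14:app edges: (8,1,fn); (8,14,arg); (11,9,fn); (11,10,arg); (13,4,arg); (13,12,fn); (14,6,arg); (14,6,fn)
final:
nodes: 1:c1, 4:app, 6:c2, 8:app, 9:c3, 10:c2, 11:app, 12:c2, 13:app, 14:app
edges: (8,1,fn); (8,14,arg); (11,9,fn); (11,10,arg); (13,4,arg); (13,12,fn); (14,6,arg); (14,6,fn)


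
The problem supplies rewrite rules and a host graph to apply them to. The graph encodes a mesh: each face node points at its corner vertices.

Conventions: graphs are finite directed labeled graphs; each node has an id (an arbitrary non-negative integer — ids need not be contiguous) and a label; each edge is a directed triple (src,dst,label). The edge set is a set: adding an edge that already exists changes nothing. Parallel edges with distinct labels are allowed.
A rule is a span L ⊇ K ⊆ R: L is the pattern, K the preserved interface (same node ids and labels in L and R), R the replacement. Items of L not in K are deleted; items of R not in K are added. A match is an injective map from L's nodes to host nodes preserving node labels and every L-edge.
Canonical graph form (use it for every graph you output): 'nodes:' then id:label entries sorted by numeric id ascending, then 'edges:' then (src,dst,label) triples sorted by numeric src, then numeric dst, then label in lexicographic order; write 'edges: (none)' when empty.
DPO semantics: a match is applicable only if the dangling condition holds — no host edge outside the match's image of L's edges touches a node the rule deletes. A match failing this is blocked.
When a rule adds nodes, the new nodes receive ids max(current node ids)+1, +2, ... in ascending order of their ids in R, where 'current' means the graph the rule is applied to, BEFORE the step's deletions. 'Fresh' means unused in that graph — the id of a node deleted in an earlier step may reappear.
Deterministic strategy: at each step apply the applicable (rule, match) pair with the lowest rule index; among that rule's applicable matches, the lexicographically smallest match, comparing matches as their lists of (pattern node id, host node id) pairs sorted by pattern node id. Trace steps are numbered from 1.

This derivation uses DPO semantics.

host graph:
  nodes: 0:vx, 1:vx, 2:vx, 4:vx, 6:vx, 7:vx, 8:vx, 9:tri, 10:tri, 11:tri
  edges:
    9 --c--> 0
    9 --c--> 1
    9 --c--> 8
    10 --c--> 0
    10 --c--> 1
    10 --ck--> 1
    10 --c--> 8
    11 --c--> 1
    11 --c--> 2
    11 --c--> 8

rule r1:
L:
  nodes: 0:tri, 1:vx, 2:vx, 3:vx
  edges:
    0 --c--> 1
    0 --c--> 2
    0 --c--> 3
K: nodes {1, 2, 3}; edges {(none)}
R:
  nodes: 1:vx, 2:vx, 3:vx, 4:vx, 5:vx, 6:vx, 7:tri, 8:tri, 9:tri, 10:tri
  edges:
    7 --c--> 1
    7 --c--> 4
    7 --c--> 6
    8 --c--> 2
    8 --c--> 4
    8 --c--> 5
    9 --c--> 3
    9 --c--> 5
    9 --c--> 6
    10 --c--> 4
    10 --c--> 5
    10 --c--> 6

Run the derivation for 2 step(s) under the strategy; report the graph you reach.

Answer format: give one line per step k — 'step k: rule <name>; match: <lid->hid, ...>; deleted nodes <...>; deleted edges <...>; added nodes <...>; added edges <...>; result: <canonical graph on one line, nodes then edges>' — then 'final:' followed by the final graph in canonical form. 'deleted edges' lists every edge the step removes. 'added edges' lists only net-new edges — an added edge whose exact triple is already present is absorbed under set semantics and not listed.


step 1: rule r1; match: 0->9, 1->0, 2->1, 3->8; deleted nodes 9; deleted edges (9,0,c); (9,1,c); (9,8,c); added nodes 12, 13, 14, 15, 16, 17, 18; added edges (15,0,c); (15,12,c); (15,14,c); (16,1,c); (16,12,c); (16,13,c); (17,8,c); (17,13,c); (17,14,c); (18,12,c); (18,13,c); (18,14,c); result: nodes: 0:vx, 1:vx, 2:vx, 4:vx, 6:vx, 7:vx, 8:vx, 10:tri, 11:tri, 12:vx, 13:vx, 14:vx, 15:tri, 16:tri, 17:tri, 18:tri edges: (10,0,c); (10,1,c); (10,1,ck); (10,8,c); (11,1,c); (11,2,c); (11,8,c); (15,0,c); (15,12,c); (15,14,c); (16,1,c); (16,12,c); (16,13,c); (17,8,c); (17,13,c); (17,14,c); (18,12,c); (18,13,c); (18,14,c)
step 2: rule r1; match: 0->11, 1->1, 2->2, 3->8; deleted nodes 11; deleted edges (11,1,c); (11,2,c); (11,8,c); added nodes 19, 20, 21, 22, 23, 24, 25; added edges (22,1,c); (22,19,c); (22,21,c); (23,2,c); (23,19,c); (23,20,c); (24,8,c); (24,20,c); (24,21,c); (25,19,c); (25,20,c); (25,21,c); result: nodes: 0:vx, 1:vx, 2:vx, 4:vx, 6:vx, 7:vx, 8:vx, 10:tri, 12:vx, 13:vx, 14:vx, 15:tri, 16:tri, 17:tri, 18:tri, 19:vx, 20:vx, 21:vx, 22:tri, 23:tri, 24:tri, 25:tri edges: (10,0,c); (10,1,c); (10,1,ck); (10,8,c); (15,0,c); (15,12,c); (15,14,c); (16,1,c); (16,12,c); (16,13,c); (17,8,c); (17,13,c); (17,14,c); (18,12,c); (18,13,c); (18,14,c); (22,1,c); (22,19,c); (22,21,c); (23,2,c); (23,19,c); (23,20,c); (24,8,c); (24,20,c); (24,21,c); (25,19,c); (25,20,c); (25,21,c)
final:
nodes: 0:vx, 1:vx, 2:vx, 4:vx, 6:vx, 7:vx, 8:vx, 10:tri, 12:vx, 13:vx, 14:vx, 15:tri, 16:tri, 17:tri, 18:tri, 19:vx, 20:vx, 21:vx, 22:tri, 23:tri, 24:tri, 25:tri
edges: (10,0,c); (10,1,c); (10,1,ck); (10,8,c); (15,0,c); (15,12,c); (15,14,c); (16,1,c); (16,12,c); (16,13,c); (17,8,c); (17,13,c); (17,14,c); (18,12,c); (18,13,c); (18,14,c); (22,1,c); (22,19,c); (22,21,c); (23,2,c); (23,19,c); (23,20,c); (24,8,c); (24,20,c); (24,21,c); (25,19,c); (25,20,c); (25,21,c)


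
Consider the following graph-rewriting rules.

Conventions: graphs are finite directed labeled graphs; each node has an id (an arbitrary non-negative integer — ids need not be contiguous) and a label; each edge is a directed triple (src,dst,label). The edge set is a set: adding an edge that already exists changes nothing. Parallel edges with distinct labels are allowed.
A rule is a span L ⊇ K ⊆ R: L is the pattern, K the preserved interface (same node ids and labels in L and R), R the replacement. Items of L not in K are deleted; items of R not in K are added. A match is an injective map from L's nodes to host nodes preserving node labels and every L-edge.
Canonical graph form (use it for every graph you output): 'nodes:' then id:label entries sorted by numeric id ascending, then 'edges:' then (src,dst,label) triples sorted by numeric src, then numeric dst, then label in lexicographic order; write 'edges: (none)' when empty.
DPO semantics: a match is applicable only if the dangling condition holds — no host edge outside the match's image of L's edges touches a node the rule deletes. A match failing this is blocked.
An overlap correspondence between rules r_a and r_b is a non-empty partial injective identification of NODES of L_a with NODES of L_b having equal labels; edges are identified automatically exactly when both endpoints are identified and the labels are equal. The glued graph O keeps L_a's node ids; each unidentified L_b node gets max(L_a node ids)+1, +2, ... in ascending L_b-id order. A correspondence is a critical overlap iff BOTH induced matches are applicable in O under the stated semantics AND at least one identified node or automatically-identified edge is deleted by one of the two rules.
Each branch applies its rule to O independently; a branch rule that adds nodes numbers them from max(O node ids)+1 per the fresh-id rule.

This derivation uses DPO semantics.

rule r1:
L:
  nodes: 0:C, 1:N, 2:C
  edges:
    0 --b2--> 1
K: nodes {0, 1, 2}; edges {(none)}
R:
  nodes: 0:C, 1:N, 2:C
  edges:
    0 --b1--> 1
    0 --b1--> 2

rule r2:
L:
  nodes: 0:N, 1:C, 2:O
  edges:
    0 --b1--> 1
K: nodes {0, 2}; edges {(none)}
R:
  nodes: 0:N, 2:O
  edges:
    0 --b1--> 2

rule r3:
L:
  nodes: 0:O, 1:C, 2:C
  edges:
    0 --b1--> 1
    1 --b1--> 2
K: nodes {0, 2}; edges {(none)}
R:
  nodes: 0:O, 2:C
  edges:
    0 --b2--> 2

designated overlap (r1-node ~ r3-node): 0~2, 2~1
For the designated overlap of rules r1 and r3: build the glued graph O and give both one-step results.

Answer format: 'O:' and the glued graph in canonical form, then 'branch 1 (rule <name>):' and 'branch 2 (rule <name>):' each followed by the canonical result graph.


O:
nodes: 0:C, 1:N, 2:C, 3:O
edges: (0,1,b2); (2,0,b1); (3,2,b1)
branch 1 (rule r1):
nodes: 0:C, 1:N, 2:C, 3:O
edges: (0,1,b1); (0,2,b1); (2,0,b1); (3,2,b1)
branch 2 (rule r3):
nodes: 0:C, 1:N, 3:O
edges: (0,1,b2); (3,0,b2)
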